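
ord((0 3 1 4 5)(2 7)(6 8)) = 10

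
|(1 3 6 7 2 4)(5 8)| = 6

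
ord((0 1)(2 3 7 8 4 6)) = 6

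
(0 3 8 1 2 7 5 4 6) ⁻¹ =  (0 6 4 5 7 2 1 8 3) 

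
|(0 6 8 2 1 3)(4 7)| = 6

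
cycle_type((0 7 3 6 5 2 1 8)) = 8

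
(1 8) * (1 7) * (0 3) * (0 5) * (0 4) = (0 3 5 4)(1 8 7)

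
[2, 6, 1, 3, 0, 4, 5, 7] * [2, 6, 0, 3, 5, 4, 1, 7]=[0, 1, 6, 3, 2, 5, 4, 7]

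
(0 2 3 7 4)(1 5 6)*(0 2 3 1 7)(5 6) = (0 3)(1 6 7 4 2)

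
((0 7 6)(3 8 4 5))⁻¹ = (0 6 7)(3 5 4 8)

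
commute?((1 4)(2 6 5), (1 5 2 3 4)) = no:(1 4)(2 6 5) * (1 5 2 3 4) = (2 6)(3 4 5), (1 5 2 3 4) * (1 4)(2 6 5) = (1 2 3)(5 6)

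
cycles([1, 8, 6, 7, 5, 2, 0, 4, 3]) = (0 1 8 3 7 4 5 2 6)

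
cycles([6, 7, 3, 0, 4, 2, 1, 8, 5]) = (0 6 1 7 8 5 2 3)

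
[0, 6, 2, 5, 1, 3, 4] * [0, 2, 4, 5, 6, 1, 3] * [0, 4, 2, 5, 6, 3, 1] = [0, 5, 6, 4, 2, 3, 1]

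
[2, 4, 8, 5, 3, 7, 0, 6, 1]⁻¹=[6, 8, 0, 4, 1, 3, 7, 5, 2]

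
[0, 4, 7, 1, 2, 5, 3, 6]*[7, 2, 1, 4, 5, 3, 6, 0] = [7, 5, 0, 2, 1, 3, 4, 6]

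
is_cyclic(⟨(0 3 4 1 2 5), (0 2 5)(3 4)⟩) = no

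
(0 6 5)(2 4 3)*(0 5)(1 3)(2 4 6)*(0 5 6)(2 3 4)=(0 3 2)(1 4)(5 6)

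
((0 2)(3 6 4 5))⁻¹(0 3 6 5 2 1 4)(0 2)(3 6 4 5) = (0 1 5 2 6 4 3)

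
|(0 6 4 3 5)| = 5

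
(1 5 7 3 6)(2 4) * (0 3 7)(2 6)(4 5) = (0 3 2 5)(1 4 6)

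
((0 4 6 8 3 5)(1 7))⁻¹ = (0 5 3 8 6 4)(1 7)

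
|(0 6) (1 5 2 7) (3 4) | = 4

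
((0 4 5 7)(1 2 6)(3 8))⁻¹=(0 7 5 4)(1 6 2)(3 8)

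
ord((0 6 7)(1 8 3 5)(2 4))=12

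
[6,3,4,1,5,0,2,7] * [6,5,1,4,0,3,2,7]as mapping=[0→2,1→4,2→0,3→5,4→3,5→6,6→1,7→7]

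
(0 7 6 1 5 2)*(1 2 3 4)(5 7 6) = (0 6 2)(1 7 5 3 4)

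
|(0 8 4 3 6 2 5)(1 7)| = 14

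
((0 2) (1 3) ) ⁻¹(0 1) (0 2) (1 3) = (2 3) 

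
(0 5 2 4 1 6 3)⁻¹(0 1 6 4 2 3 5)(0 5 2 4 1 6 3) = (0 2 5 6 3 1 4)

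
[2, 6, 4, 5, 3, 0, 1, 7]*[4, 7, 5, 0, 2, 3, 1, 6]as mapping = [0→5, 1→1, 2→2, 3→3, 4→0, 5→4, 6→7, 7→6]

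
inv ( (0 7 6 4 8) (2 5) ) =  (0 8 4 6 7) (2 5) 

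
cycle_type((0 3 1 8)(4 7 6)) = 3.4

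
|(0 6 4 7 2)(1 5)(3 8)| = 10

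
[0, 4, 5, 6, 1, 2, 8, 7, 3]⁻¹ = [0, 4, 5, 8, 1, 2, 3, 7, 6]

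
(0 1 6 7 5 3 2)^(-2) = (0 3 7 1 2 5 6)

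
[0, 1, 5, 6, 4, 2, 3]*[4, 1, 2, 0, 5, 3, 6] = [4, 1, 3, 6, 5, 2, 0]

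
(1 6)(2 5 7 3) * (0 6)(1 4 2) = (0 6 4 2 5 7 3 1)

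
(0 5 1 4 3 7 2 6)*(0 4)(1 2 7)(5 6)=(0 6 4 3 1)(2 5)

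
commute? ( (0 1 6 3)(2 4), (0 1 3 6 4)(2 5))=no: (0 1 6 3)(2 4)*(0 1 3 6 4)(2 5)=(0 3 1 4 5 2), (0 1 3 6 4)(2 5)*(0 1 6 3)(2 4)=(0 6 2 5 4 1)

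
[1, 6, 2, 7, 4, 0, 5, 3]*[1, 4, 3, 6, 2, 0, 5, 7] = [4, 5, 3, 7, 2, 1, 0, 6]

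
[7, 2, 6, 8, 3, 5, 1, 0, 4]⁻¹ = [7, 6, 1, 4, 8, 5, 2, 0, 3]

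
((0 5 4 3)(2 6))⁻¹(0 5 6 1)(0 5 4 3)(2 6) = (1 5 4 2)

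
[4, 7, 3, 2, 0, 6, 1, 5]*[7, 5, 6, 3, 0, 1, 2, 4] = [0, 4, 3, 6, 7, 2, 5, 1]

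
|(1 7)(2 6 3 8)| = 4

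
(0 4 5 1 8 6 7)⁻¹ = (0 7 6 8 1 5 4)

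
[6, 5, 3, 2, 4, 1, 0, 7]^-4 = [0, 1, 2, 3, 4, 5, 6, 7]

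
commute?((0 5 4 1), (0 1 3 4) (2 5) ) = no:(0 5 4 1)*(0 1 3 4) (2 5) = (0 2 5) (3 4), (0 1 3 4) (2 5)*(0 5 4 1) = (1 3) (2 4 5) 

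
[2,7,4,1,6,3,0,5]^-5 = [6,3,0,5,2,7,4,1]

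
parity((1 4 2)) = even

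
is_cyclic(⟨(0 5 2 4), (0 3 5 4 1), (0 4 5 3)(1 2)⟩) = no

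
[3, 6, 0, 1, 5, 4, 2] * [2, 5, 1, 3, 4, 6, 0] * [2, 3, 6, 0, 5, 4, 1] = [0, 2, 6, 4, 1, 5, 3]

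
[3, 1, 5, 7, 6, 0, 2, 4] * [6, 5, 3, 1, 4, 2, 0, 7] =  [1, 5, 2, 7, 0, 6, 3, 4]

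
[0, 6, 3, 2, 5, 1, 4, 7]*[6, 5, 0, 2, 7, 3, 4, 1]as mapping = [0→6, 1→4, 2→2, 3→0, 4→3, 5→5, 6→7, 7→1]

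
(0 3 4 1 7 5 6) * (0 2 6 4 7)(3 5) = (0 5 4 1)(2 6)(3 7)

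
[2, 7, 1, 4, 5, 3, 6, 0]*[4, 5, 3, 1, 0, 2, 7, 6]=[3, 6, 5, 0, 2, 1, 7, 4]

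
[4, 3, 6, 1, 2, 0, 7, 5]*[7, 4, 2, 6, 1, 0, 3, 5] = [1, 6, 3, 4, 2, 7, 5, 0]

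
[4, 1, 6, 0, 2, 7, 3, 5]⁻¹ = [3, 1, 4, 6, 0, 7, 2, 5]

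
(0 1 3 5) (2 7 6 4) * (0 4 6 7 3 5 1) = (1 5 4 2 3) 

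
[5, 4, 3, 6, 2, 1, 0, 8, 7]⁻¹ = [6, 5, 4, 2, 1, 0, 3, 8, 7]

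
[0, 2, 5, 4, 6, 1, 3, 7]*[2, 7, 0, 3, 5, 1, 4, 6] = [2, 0, 1, 5, 4, 7, 3, 6]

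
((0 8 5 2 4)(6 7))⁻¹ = (0 4 2 5 8)(6 7)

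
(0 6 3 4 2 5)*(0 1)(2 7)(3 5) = (0 6 5 1)(2 3 4 7)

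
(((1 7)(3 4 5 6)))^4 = ()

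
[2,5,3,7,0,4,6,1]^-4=[7,0,1,5,3,2,6,4]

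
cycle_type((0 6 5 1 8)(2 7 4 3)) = 4.5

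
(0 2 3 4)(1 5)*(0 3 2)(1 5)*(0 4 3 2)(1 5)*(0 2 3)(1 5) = (0 4 3)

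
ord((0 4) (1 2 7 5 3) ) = 10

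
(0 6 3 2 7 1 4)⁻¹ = (0 4 1 7 2 3 6)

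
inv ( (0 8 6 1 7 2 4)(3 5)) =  (0 4 2 7 1 6 8)(3 5)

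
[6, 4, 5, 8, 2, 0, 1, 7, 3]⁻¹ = [5, 6, 4, 8, 1, 2, 0, 7, 3]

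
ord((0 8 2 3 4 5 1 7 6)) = 9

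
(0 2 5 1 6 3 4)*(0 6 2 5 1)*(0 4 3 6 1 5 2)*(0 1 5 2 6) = (0 6) (4 5) 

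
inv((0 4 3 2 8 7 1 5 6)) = (0 6 5 1 7 8 2 3 4)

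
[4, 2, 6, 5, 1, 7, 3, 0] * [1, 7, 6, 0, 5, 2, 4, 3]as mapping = [0→5, 1→6, 2→4, 3→2, 4→7, 5→3, 6→0, 7→1]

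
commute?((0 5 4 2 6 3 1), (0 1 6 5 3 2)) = no:(0 5 4 2 6 3 1)*(0 1 6 5 3 2) = (0 3 6 2 5 4), (0 1 6 5 3 2)*(0 5 4 2 6 3 1) = (1 3 6 4 2 5)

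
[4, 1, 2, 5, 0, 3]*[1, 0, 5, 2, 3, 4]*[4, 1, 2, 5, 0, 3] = [5, 4, 3, 0, 1, 2]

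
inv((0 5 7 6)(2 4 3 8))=(0 6 7 5)(2 8 3 4)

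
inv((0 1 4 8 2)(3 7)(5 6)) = (0 2 8 4 1)(3 7)(5 6)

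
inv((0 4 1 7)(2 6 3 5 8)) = (0 7 1 4)(2 8 5 3 6)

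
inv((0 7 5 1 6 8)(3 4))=(0 8 6 1 5 7)(3 4)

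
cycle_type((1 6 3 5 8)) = 5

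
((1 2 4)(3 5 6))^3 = ()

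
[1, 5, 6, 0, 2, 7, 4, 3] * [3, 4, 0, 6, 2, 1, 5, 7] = [4, 1, 5, 3, 0, 7, 2, 6]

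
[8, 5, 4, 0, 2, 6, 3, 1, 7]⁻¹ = [3, 7, 4, 6, 2, 1, 5, 8, 0]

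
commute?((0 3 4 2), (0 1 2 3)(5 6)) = no:(0 3 4 2)*(0 1 2 3)(5 6) = (1 2)(3 4)(5 6), (0 1 2 3)(5 6)*(0 3 4 2) = (0 1)(2 4)(5 6)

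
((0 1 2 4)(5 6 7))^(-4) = (5 7 6)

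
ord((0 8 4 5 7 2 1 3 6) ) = 9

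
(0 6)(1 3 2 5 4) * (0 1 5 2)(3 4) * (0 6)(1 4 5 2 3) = (1 5)(2 3 6 4)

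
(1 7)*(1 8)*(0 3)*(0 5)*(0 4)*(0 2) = (0 3 5 4 2)(1 7 8)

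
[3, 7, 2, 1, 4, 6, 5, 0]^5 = [3, 7, 2, 1, 4, 6, 5, 0]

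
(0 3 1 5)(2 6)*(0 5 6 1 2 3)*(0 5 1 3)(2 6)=(0 5 1 2 3 6)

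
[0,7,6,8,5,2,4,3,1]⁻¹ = [0,8,5,7,6,4,2,1,3]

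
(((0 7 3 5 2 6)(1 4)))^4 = (0 2 3)(5 7 6)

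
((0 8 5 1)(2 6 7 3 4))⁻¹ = (0 1 5 8)(2 4 3 7 6)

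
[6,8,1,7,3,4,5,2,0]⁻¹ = [8,2,7,4,5,6,0,3,1]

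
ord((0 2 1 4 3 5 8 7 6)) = 9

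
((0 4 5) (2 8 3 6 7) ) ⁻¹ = (0 5 4) (2 7 6 3 8) 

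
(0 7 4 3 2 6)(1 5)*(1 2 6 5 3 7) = (0 1 3 6)(2 5)(4 7)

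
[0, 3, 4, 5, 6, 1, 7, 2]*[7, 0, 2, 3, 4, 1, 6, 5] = [7, 3, 4, 1, 6, 0, 5, 2]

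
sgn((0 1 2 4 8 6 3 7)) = -1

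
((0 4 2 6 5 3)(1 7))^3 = (0 6)(1 7)(2 3)(4 5)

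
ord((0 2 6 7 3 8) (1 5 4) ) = 6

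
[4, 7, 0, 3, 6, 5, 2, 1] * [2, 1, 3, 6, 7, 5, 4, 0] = [7, 0, 2, 6, 4, 5, 3, 1]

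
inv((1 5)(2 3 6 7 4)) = (1 5)(2 4 7 6 3)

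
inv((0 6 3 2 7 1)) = (0 1 7 2 3 6)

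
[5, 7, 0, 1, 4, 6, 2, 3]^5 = [5, 3, 0, 7, 4, 6, 2, 1]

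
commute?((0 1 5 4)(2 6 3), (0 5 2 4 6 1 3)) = no:(0 1 5 4)(2 6 3)*(0 5 2 4 6 1 3) = (0 3 4 5 6)(1 2), (0 5 2 4 6 1 3)*(0 1 5 4)(2 6 3) = (0 4 3 1 2)(5 6)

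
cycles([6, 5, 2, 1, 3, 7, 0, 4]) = (0 6)(1 5 7 4 3)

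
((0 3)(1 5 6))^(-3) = (0 3)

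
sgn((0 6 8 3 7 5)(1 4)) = 1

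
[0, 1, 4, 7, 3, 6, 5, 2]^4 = [0, 1, 2, 3, 4, 5, 6, 7]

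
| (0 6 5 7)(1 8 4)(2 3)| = 12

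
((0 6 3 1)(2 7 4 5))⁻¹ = (0 1 3 6)(2 5 4 7)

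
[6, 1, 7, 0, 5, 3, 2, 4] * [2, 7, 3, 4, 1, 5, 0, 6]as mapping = [0→0, 1→7, 2→6, 3→2, 4→5, 5→4, 6→3, 7→1]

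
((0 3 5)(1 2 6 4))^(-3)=(1 2 6 4)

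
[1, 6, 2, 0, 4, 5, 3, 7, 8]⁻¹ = [3, 0, 2, 6, 4, 5, 1, 7, 8]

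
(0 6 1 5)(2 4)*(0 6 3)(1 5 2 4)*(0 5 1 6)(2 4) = (0 3 5)(1 4 2 6)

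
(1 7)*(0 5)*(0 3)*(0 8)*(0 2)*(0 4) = (0 5 3 8 2 4)(1 7)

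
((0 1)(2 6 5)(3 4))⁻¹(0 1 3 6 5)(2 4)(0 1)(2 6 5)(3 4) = (0 4 5 2 1)(3 6)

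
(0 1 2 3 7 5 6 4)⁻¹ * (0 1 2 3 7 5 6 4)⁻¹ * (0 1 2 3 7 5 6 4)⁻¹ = (0 5 2 4 7 1 6 3)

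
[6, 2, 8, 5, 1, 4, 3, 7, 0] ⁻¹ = [8, 4, 1, 6, 5, 3, 0, 7, 2] 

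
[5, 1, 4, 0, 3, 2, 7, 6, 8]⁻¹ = [3, 1, 5, 4, 2, 0, 7, 6, 8]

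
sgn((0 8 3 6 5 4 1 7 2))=1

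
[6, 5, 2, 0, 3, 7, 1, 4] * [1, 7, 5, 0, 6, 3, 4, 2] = [4, 3, 5, 1, 0, 2, 7, 6]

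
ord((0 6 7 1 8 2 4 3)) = 8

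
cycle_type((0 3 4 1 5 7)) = 6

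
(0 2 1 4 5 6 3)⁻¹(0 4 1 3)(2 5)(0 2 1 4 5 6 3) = (0 2 5 4)(1 6)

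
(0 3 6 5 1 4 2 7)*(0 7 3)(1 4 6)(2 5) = (1 6 2 3)(4 5)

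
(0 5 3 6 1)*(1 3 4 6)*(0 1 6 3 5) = (3 6 5 4)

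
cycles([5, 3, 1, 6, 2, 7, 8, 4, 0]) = (0 5 7 4 2 1 3 6 8)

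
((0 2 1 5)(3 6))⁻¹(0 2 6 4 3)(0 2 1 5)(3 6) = (1 3 4 6 2)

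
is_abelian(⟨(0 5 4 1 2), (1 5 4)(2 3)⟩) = no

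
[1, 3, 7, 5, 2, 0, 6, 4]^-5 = [5, 0, 7, 1, 2, 3, 6, 4]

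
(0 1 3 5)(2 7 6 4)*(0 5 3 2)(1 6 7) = (0 6 4)(1 2)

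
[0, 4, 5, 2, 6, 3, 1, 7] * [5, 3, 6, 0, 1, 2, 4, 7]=[5, 1, 2, 6, 4, 0, 3, 7]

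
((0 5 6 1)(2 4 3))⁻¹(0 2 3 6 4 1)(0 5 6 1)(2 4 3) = (0 5 4 2 1 3)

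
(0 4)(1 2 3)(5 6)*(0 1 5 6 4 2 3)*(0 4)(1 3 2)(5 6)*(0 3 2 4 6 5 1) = (1 4 2 6)(3 5)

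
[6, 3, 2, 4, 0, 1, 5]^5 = [4, 5, 2, 1, 3, 6, 0]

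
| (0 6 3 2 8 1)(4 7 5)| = 6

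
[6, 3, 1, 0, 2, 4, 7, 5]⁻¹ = [3, 2, 4, 1, 5, 7, 0, 6]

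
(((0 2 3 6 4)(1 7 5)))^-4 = (0 2 3 6 4)(1 5 7)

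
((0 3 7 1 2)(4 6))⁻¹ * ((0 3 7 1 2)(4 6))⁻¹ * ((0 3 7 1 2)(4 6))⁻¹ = (0 7 2 3 1)(4 6)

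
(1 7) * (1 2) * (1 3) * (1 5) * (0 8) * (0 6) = (0 8 6)(1 7 2 3 5)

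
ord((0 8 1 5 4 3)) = 6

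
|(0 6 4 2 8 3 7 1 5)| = 9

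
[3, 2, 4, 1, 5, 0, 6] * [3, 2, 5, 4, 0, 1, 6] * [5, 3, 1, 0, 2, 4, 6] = [2, 4, 5, 1, 3, 0, 6]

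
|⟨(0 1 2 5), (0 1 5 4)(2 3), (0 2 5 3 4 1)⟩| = 720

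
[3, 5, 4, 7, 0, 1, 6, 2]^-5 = [0, 5, 2, 3, 4, 1, 6, 7]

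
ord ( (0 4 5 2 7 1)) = 6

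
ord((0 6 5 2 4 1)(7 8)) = 6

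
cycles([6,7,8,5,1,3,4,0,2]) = (0 6 4 1 7)(2 8)(3 5)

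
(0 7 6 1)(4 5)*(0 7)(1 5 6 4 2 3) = (1 7 4 6 5 2 3)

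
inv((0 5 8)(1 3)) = (0 8 5)(1 3)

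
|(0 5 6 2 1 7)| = 6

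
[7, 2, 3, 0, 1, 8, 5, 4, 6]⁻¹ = [3, 4, 1, 2, 7, 6, 8, 0, 5]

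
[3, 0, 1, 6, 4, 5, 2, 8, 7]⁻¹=[1, 2, 6, 0, 4, 5, 3, 8, 7]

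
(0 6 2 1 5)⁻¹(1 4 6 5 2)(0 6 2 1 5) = (0 1 5 4 2)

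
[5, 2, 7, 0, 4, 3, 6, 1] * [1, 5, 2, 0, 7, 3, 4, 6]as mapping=[0→3, 1→2, 2→6, 3→1, 4→7, 5→0, 6→4, 7→5]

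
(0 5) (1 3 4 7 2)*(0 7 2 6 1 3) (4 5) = (0 4 2 3 5 7 6 1) 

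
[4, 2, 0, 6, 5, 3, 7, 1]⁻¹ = [2, 7, 1, 5, 0, 4, 3, 6]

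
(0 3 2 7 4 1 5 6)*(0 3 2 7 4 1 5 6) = (0 2 4 5)(1 6 3 7)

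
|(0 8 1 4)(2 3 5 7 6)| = 20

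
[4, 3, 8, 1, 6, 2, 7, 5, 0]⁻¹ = [8, 3, 5, 1, 0, 7, 4, 6, 2]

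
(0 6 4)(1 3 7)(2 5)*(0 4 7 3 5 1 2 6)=(1 5 6 7 2)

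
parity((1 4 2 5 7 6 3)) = even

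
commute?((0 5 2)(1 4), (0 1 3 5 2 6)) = no:(0 5 2)(1 4) * (0 1 3 5 2 6) = (0 2 1 4 3 5 6), (0 1 3 5 2 6) * (0 5 2)(1 4) = (0 4 1 3 2 6 5)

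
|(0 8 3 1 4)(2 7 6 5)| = 20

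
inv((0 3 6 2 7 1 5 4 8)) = (0 8 4 5 1 7 2 6 3)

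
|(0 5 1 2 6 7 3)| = 7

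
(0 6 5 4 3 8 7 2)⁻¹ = (0 2 7 8 3 4 5 6)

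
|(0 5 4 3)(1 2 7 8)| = 4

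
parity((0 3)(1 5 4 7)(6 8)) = odd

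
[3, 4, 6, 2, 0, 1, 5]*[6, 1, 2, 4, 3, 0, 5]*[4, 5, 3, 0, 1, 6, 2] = [1, 0, 6, 3, 2, 5, 4]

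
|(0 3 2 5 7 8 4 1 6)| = 9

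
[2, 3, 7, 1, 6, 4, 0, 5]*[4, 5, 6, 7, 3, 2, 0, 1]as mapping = [0→6, 1→7, 2→1, 3→5, 4→0, 5→3, 6→4, 7→2]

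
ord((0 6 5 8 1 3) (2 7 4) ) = 6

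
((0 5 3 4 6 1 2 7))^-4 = (0 6)(1 5)(2 3)(4 7)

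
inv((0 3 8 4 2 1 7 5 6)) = (0 6 5 7 1 2 4 8 3)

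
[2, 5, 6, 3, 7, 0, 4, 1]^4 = [7, 6, 1, 3, 0, 4, 5, 2]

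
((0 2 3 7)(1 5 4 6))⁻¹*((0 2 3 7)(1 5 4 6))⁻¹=(0 3)(1 4)(2 7)(5 6)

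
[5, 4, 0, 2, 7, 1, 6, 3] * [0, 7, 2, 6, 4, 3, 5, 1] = [3, 4, 0, 2, 1, 7, 5, 6]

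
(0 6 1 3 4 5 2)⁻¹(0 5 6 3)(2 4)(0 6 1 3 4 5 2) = (0 5)(1 4 6 2)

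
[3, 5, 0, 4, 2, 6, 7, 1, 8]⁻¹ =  [2, 7, 4, 0, 3, 1, 5, 6, 8]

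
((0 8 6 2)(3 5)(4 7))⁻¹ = (0 2 6 8)(3 5)(4 7)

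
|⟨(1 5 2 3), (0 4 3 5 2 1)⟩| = 120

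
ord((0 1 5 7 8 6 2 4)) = 8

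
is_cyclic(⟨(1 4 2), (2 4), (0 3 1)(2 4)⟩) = no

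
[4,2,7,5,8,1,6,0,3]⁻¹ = [7,5,1,8,0,3,6,2,4]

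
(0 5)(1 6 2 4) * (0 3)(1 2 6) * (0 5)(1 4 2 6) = (1 4 6)(3 5)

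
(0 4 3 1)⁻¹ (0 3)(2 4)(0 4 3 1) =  (1 4)(2 3)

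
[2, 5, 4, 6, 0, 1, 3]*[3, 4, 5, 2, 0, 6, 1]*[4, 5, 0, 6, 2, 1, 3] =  [1, 3, 4, 5, 6, 2, 0]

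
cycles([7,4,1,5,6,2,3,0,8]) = (0 7)(1 4 6 3 5 2)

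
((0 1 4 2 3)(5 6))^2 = (0 4 3 1 2)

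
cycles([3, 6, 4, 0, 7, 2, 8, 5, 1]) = (0 3)(1 6 8)(2 4 7 5)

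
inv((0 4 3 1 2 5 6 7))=(0 7 6 5 2 1 3 4)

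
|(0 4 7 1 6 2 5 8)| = 8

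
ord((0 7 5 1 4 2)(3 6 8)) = 6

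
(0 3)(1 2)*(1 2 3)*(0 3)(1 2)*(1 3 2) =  (0 1)(2 3)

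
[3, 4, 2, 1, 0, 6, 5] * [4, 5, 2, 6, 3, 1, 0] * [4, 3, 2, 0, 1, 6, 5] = [5, 0, 2, 6, 1, 4, 3]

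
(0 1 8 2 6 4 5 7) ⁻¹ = (0 7 5 4 6 2 8 1) 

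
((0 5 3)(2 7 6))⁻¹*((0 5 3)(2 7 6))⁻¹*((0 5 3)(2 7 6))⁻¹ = ()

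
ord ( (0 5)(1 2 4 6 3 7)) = 6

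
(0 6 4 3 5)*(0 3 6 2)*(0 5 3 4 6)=(0 2 5 4)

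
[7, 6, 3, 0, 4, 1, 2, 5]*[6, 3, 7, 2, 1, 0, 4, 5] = [5, 4, 2, 6, 1, 3, 7, 0]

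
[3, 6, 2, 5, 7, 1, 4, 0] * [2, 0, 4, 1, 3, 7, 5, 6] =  [1, 5, 4, 7, 6, 0, 3, 2]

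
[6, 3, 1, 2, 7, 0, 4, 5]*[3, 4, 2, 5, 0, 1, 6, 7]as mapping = [0→6, 1→5, 2→4, 3→2, 4→7, 5→3, 6→0, 7→1]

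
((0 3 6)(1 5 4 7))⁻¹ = (0 6 3)(1 7 4 5)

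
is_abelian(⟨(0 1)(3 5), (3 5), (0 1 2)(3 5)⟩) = no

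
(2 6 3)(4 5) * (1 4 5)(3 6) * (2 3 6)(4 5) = (1 5 4)(2 6)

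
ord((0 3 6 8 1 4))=6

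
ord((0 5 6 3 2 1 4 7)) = 8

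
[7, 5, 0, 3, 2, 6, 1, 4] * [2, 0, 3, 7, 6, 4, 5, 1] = [1, 4, 2, 7, 3, 5, 0, 6]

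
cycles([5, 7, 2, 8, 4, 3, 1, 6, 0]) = (0 5 3 8)(1 7 6)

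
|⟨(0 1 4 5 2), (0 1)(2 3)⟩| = 360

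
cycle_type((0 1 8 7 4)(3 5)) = 2.5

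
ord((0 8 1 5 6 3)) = 6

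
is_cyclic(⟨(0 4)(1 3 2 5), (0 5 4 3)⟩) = no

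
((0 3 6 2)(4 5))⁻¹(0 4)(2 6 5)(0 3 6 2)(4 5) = (0 2 4)(3 5)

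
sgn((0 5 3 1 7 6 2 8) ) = -1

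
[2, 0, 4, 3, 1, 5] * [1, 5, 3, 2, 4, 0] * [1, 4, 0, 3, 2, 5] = [3, 4, 2, 0, 5, 1]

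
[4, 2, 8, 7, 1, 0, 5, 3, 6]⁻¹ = [5, 4, 1, 7, 0, 6, 8, 3, 2]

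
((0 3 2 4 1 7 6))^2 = (0 2 1 6 3 4 7)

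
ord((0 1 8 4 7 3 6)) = 7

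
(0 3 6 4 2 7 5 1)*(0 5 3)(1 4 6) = (1 5 4 2 7 3)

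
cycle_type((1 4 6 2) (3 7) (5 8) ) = 2^2.4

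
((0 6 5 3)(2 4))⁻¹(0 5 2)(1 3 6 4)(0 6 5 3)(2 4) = (0 5 2 1)(3 4 6)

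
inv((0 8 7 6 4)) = (0 4 6 7 8)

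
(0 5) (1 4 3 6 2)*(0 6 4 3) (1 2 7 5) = (0 1 3 4) (5 6 7) 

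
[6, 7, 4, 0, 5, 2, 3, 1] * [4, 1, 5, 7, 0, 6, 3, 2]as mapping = [0→3, 1→2, 2→0, 3→4, 4→6, 5→5, 6→7, 7→1]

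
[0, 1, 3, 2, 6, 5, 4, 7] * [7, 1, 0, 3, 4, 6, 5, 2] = [7, 1, 3, 0, 5, 6, 4, 2]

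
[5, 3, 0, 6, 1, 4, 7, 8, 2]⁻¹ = [2, 4, 8, 1, 5, 0, 3, 6, 7]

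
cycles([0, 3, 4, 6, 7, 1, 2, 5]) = (1 3 6 2 4 7 5)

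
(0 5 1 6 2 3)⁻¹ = (0 3 2 6 1 5)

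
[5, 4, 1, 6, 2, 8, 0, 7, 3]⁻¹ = [6, 2, 4, 8, 1, 0, 3, 7, 5]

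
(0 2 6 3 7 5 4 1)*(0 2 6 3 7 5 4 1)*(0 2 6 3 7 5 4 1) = (0 3 4 2 7 1 6 5) 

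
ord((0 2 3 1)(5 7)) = 4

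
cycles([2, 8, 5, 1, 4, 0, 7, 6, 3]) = (0 2 5)(1 8 3)(6 7)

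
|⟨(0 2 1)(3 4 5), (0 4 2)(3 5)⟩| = 720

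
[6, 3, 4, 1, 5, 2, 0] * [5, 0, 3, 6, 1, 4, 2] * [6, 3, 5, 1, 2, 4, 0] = [5, 0, 3, 6, 2, 1, 4]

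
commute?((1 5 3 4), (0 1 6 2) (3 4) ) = no:(1 5 3 4)*(0 1 6 2) (3 4) = (0 1 5 4 6 2), (0 1 6 2) (3 4)*(1 5 3 4) = (0 5 3 1 6 2) 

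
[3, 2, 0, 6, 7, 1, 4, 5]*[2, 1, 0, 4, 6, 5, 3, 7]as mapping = [0→4, 1→0, 2→2, 3→3, 4→7, 5→1, 6→6, 7→5]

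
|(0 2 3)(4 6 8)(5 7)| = 6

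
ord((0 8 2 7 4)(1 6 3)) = 15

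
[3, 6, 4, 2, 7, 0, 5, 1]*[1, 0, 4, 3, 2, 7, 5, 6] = [3, 5, 2, 4, 6, 1, 7, 0]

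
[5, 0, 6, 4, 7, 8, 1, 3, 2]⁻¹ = [1, 6, 8, 7, 3, 0, 2, 4, 5]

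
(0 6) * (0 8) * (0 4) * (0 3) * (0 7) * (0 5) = (0 6 8 4 3 7 5)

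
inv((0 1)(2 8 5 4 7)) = (0 1)(2 7 4 5 8)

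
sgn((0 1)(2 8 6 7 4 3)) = 1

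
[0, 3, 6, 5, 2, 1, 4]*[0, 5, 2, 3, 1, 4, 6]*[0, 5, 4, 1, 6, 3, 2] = [0, 1, 2, 6, 4, 3, 5]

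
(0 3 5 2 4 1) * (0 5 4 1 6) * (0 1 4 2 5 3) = (1 3 2 4 6)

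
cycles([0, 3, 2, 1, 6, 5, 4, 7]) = (1 3)(4 6)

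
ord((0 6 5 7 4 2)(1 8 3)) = 6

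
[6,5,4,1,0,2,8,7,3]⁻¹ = [4,3,5,8,2,1,0,7,6]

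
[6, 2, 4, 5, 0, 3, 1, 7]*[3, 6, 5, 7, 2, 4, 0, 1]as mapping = [0→0, 1→5, 2→2, 3→4, 4→3, 5→7, 6→6, 7→1]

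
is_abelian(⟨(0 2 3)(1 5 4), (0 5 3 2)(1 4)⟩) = no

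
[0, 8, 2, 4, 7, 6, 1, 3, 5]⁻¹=[0, 6, 2, 7, 3, 8, 5, 4, 1]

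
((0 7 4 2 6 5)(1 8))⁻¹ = (0 5 6 2 4 7)(1 8)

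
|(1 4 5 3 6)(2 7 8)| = 15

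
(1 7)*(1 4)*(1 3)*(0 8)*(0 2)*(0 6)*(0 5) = (0 8 2 6 5)(1 7 4 3)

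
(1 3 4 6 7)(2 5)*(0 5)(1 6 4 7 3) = (0 5 2)(3 7 6)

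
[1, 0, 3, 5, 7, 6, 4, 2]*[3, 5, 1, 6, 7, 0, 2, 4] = [5, 3, 6, 0, 4, 2, 7, 1]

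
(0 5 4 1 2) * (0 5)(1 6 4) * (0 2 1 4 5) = (0 2)(4 6 5)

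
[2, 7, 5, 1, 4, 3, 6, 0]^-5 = [2, 7, 5, 1, 4, 3, 6, 0]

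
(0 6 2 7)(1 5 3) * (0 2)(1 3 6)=(0 1 5 6)(2 7)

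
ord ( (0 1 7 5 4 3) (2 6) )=6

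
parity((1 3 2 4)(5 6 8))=odd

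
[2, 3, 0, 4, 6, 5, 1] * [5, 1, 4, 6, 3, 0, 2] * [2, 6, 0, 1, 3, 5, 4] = [3, 4, 5, 1, 0, 2, 6]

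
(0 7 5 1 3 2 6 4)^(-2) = (0 6 3 5)(1 7 4 2)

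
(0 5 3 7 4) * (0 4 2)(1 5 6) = (0 6 1 5 3 7 2)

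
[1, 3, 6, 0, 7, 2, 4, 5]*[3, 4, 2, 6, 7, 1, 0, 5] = [4, 6, 0, 3, 5, 2, 7, 1]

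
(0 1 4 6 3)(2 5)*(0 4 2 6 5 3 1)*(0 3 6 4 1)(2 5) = (0 3 1 5 4 2 6)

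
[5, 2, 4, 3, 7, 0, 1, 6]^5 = [5, 1, 2, 3, 4, 0, 6, 7]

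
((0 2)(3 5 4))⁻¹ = (0 2)(3 4 5)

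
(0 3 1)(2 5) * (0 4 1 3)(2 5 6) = (1 4)(2 6)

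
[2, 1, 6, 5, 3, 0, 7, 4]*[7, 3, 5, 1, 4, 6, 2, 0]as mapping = [0→5, 1→3, 2→2, 3→6, 4→1, 5→7, 6→0, 7→4]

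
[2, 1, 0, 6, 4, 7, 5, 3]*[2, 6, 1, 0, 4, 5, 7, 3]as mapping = [0→1, 1→6, 2→2, 3→7, 4→4, 5→3, 6→5, 7→0]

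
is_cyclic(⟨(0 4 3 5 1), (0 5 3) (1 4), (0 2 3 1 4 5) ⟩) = no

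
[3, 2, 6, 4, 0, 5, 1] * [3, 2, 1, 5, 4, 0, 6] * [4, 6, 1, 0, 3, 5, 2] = [5, 6, 2, 3, 0, 4, 1]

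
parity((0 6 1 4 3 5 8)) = even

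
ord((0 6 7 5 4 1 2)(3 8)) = 14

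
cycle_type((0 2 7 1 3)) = 5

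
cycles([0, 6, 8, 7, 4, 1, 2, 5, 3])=(1 6 2 8 3 7 5) 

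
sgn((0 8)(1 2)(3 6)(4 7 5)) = -1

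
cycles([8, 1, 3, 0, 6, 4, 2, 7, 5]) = (0 8 5 4 6 2 3)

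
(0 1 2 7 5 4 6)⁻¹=(0 6 4 5 7 2 1)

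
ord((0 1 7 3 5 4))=6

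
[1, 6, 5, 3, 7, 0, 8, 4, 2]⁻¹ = [5, 0, 8, 3, 7, 2, 1, 4, 6]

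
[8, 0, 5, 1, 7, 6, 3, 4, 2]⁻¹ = [1, 3, 8, 6, 7, 2, 5, 4, 0]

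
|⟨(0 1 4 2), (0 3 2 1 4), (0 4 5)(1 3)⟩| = 720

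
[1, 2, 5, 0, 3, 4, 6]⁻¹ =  [3, 0, 1, 4, 5, 2, 6]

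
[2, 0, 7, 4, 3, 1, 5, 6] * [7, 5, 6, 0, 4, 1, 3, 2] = [6, 7, 2, 4, 0, 5, 1, 3]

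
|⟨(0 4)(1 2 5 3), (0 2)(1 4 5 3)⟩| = 36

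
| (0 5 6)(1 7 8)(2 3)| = 6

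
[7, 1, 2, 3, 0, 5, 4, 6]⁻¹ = [4, 1, 2, 3, 6, 5, 7, 0]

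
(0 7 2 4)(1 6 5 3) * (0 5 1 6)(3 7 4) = (0 4 5 7 2 3 6 1)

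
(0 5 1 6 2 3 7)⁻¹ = (0 7 3 2 6 1 5)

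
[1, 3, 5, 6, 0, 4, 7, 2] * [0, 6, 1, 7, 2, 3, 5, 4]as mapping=[0→6, 1→7, 2→3, 3→5, 4→0, 5→2, 6→4, 7→1]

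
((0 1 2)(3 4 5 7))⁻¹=(0 2 1)(3 7 5 4)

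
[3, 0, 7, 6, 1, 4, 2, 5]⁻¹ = [1, 4, 6, 0, 5, 7, 3, 2]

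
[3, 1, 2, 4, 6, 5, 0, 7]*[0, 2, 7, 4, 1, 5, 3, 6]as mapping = [0→4, 1→2, 2→7, 3→1, 4→3, 5→5, 6→0, 7→6]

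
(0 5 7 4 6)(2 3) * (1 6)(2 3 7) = (0 5 2 7 4 1 6)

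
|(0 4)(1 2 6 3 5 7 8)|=14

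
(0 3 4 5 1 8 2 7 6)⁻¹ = (0 6 7 2 8 1 5 4 3)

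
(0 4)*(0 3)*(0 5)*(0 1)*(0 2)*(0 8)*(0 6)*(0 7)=(0 4 3 5 1 2 8 6 7)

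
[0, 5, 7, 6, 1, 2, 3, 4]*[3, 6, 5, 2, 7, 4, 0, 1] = [3, 4, 1, 0, 6, 5, 2, 7]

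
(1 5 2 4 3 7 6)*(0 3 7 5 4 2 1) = (0 3 5 1 4 7 6)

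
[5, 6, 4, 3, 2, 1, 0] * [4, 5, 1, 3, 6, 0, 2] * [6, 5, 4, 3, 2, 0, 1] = [6, 4, 1, 3, 5, 0, 2]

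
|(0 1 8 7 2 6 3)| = 7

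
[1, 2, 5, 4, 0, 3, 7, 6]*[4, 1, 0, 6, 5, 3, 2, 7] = [1, 0, 3, 5, 4, 6, 7, 2]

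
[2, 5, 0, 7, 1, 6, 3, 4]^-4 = [0, 6, 2, 4, 5, 3, 7, 1]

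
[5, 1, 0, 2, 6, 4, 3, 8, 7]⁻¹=[2, 1, 3, 6, 5, 0, 4, 8, 7]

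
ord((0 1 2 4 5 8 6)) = 7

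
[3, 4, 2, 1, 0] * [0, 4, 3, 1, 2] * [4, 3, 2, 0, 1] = [3, 2, 0, 1, 4]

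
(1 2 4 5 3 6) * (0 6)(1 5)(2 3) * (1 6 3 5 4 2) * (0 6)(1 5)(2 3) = (0 2 3 6 4)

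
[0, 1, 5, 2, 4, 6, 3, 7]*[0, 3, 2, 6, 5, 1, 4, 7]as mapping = [0→0, 1→3, 2→1, 3→2, 4→5, 5→4, 6→6, 7→7]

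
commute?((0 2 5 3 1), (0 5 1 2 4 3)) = no:(0 2 5 3 1)*(0 5 1 2 4 3) = (0 4 3 2 1 5), (0 5 1 2 4 3)*(0 2 5 3 1) = (0 3 2 4 1 5)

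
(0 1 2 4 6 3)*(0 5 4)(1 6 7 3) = (0 6 1 2)(3 5 4 7)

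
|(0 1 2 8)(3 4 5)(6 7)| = 12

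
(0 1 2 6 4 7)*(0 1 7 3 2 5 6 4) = (0 7 1 5 6)(2 4 3)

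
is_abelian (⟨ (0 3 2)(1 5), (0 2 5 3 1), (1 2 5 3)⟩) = no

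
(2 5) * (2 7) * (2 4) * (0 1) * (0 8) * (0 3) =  (0 1 8 3)(2 5 7 4)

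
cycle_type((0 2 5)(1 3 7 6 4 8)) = 3.6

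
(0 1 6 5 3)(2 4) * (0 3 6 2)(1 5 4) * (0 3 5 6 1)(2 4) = (0 6 2)(1 4 3 5)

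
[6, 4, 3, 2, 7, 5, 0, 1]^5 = [6, 7, 3, 2, 1, 5, 0, 4]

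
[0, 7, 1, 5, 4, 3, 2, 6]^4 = [0, 1, 2, 3, 4, 5, 6, 7]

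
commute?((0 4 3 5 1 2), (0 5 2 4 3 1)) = no:(0 4 3 5 1 2)*(0 5 2 4 3 1) = (0 3 2 5)(1 4), (0 5 2 4 3 1)*(0 4 3 5 1 2) = (0 1 4 5)(2 3)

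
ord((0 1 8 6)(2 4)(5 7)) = 4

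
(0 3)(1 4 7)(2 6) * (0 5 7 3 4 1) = (0 4 3 5 7)(2 6)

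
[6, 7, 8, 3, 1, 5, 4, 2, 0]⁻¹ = [8, 4, 7, 3, 6, 5, 0, 1, 2]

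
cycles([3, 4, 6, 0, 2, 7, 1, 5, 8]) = (0 3)(1 4 2 6)(5 7)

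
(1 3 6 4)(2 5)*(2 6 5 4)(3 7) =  (1 7 3 5 6 2 4)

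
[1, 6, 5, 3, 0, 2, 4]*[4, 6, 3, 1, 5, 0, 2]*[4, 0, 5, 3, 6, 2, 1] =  [1, 5, 4, 0, 6, 3, 2]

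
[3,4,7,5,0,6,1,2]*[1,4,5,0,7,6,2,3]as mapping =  [0→0,1→7,2→3,3→6,4→1,5→2,6→4,7→5]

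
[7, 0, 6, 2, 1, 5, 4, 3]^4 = [6, 2, 0, 1, 3, 5, 7, 4]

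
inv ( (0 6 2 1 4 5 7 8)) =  (0 8 7 5 4 1 2 6)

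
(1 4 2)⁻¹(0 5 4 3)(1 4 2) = (0 5 2 3)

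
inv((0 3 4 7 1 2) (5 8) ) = (0 2 1 7 4 3) (5 8) 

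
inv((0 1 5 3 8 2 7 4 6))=(0 6 4 7 2 8 3 5 1)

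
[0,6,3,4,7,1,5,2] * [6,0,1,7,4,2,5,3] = [6,5,7,4,3,0,2,1]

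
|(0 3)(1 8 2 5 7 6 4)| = 14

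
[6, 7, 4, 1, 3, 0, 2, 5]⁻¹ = [5, 3, 6, 4, 2, 7, 0, 1]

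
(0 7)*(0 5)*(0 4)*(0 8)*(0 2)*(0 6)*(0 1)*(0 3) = (0 7 5 4 8 2 6 1 3)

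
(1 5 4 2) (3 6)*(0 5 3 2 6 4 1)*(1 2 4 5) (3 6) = (0 1 6 4 3 5 2) 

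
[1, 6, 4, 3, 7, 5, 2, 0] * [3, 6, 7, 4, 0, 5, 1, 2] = [6, 1, 0, 4, 2, 5, 7, 3]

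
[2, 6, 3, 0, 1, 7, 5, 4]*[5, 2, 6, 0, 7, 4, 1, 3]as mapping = [0→6, 1→1, 2→0, 3→5, 4→2, 5→3, 6→4, 7→7]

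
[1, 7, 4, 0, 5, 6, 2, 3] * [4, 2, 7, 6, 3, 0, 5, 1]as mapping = [0→2, 1→1, 2→3, 3→4, 4→0, 5→5, 6→7, 7→6]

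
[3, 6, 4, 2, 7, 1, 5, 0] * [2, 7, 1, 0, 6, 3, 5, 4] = [0, 5, 6, 1, 4, 7, 3, 2]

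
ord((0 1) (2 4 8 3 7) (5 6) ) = 10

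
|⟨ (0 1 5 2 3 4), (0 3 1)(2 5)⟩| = 720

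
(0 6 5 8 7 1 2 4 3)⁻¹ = (0 3 4 2 1 7 8 5 6)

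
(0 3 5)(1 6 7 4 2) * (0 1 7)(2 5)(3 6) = (0 6)(1 3 2 7 4 5)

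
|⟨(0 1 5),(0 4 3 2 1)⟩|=360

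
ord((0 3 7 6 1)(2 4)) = 10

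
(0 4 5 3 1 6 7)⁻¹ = (0 7 6 1 3 5 4)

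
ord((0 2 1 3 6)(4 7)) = 10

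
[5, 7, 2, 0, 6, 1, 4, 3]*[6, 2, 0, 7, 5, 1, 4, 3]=[1, 3, 0, 6, 4, 2, 5, 7]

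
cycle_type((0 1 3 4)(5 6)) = 2.4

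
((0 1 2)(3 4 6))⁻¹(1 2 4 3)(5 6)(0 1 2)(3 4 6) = (0 6 4 2)(3 5)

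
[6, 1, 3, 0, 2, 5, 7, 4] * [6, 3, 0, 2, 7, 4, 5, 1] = [5, 3, 2, 6, 0, 4, 1, 7]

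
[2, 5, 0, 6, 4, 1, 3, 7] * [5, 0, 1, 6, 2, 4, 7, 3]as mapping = [0→1, 1→4, 2→5, 3→7, 4→2, 5→0, 6→6, 7→3]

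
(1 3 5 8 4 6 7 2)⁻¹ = (1 2 7 6 4 8 5 3)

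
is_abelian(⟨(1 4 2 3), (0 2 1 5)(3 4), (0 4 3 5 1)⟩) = no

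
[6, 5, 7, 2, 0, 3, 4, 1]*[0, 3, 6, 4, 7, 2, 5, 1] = [5, 2, 1, 6, 0, 4, 7, 3]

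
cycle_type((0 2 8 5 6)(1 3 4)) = 3.5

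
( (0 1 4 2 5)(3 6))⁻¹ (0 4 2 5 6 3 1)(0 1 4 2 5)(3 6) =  (0 3 6 4 1 2 5)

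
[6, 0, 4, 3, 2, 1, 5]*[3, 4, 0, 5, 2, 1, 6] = [6, 3, 2, 5, 0, 4, 1]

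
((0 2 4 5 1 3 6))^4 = (0 1 2 3 4 6 5)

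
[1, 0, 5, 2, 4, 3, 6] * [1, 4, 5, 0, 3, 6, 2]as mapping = [0→4, 1→1, 2→6, 3→5, 4→3, 5→0, 6→2]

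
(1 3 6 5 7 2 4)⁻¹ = (1 4 2 7 5 6 3)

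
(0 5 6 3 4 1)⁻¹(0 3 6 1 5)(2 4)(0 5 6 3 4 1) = (0 6 5 4 3)(1 2)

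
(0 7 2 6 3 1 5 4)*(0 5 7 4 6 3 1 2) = (0 4 5 6 1 7)(2 3)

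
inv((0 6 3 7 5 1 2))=(0 2 1 5 7 3 6)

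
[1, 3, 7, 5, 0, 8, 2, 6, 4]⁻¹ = [4, 0, 6, 1, 8, 3, 7, 2, 5]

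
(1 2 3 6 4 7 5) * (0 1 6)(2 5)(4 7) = (0 1 5 6 7 2 3)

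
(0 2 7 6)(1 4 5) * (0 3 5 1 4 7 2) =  (1 7 6 3 5 4)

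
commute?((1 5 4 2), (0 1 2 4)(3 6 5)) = no:(1 5 4 2)*(0 1 2 4)(3 6 5) = (0 1 3 6 5), (0 1 2 4)(3 6 5)*(1 5 4 2) = (0 5 3 6 4)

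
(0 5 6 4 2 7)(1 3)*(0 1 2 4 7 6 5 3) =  (0 3 2 6 7 1)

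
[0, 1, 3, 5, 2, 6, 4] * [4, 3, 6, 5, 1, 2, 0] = [4, 3, 5, 2, 6, 0, 1]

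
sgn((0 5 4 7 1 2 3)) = 1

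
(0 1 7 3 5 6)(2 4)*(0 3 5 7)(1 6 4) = (0 6 3 7 5 4 2 1)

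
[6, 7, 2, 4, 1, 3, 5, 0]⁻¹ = [7, 4, 2, 5, 3, 6, 0, 1]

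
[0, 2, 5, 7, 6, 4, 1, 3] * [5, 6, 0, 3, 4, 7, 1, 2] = [5, 0, 7, 2, 1, 4, 6, 3]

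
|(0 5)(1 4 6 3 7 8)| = 6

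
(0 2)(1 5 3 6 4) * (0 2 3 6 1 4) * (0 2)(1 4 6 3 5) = (0 5 3 4 6 2)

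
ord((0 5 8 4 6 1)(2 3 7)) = 6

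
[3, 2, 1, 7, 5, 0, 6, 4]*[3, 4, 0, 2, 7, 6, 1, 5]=[2, 0, 4, 5, 6, 3, 1, 7]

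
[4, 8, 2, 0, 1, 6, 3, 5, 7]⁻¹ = [3, 4, 2, 6, 0, 7, 5, 8, 1]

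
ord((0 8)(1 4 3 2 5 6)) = 6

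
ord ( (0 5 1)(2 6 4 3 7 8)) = 6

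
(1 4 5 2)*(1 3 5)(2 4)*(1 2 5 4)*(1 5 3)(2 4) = (1 3 2)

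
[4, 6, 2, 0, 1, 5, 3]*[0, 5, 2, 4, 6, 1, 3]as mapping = [0→6, 1→3, 2→2, 3→0, 4→5, 5→1, 6→4]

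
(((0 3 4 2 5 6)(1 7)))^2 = (0 4 5)(2 6 3)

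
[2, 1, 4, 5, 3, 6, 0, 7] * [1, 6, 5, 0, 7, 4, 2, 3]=[5, 6, 7, 4, 0, 2, 1, 3]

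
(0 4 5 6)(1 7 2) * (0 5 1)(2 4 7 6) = (0 7 4 1 6 5 2)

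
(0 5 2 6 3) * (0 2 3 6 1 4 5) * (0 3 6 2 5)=(0 3 5 6 2 1 4)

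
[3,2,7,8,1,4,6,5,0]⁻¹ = [8,4,1,0,5,7,6,2,3]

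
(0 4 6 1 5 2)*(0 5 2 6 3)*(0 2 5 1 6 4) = (1 5 4 3 2)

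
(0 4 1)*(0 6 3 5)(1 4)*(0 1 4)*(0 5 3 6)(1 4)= (0 1)(4 5)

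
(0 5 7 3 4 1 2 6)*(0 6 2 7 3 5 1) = (0 1 7 5 3 4)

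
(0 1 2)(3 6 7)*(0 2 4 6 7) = (0 1 4 6)(3 7)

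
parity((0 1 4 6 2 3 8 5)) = odd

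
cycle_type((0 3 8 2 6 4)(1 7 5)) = 3.6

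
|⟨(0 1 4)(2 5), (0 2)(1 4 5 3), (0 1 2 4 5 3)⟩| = 720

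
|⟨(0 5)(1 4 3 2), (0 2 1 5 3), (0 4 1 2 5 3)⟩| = 720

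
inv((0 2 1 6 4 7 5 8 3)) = (0 3 8 5 7 4 6 1 2)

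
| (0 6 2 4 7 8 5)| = 7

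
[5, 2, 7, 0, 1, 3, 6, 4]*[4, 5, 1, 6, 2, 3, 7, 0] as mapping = [0→3, 1→1, 2→0, 3→4, 4→5, 5→6, 6→7, 7→2] 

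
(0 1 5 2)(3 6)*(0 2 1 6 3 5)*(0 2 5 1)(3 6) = (0 3 6 1 2 5)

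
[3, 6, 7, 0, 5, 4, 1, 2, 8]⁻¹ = [3, 6, 7, 0, 5, 4, 1, 2, 8]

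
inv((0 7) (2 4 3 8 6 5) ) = (0 7) (2 5 6 8 3 4) 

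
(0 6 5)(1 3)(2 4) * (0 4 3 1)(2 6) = (0 2 3)(4 6 5)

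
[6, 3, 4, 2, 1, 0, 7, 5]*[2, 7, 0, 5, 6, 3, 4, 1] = [4, 5, 6, 0, 7, 2, 1, 3]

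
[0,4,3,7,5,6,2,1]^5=[0,3,5,6,7,1,4,2]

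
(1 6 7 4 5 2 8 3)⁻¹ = (1 3 8 2 5 4 7 6)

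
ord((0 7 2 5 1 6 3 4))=8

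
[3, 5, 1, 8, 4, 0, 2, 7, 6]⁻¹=[5, 2, 6, 0, 4, 1, 8, 7, 3]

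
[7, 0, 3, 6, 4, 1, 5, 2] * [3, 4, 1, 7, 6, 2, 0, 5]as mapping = [0→5, 1→3, 2→7, 3→0, 4→6, 5→4, 6→2, 7→1]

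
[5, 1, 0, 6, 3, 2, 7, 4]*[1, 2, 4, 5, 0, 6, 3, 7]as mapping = [0→6, 1→2, 2→1, 3→3, 4→5, 5→4, 6→7, 7→0]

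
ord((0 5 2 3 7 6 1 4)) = 8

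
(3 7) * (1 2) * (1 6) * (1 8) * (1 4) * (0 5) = (0 5)(1 2 6 8 4)(3 7)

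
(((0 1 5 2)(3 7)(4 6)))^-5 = (0 2 5 1)(3 7)(4 6)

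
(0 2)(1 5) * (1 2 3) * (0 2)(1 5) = (0 3 5)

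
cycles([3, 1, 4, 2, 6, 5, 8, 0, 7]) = (0 3 2 4 6 8 7)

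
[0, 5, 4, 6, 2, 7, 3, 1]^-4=[0, 7, 2, 3, 4, 1, 6, 5]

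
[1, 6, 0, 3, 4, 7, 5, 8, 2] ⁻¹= [2, 0, 8, 3, 4, 6, 1, 5, 7] 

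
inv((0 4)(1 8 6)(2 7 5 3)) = (0 4)(1 6 8)(2 3 5 7)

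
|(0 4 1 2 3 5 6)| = 7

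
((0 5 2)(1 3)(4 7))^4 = (0 5 2)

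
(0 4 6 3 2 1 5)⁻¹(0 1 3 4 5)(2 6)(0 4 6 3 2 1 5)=(0 4 5 2 6)(1 3)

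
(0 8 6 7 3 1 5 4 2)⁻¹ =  (0 2 4 5 1 3 7 6 8)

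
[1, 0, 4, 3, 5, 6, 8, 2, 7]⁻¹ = [1, 0, 7, 3, 2, 4, 5, 8, 6]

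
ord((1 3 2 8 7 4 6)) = 7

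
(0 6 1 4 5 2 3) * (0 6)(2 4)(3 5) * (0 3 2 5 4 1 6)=(0 3)(1 5)(2 4)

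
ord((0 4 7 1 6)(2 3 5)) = 15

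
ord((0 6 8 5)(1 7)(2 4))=4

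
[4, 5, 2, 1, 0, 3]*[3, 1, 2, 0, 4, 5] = [4, 5, 2, 1, 3, 0]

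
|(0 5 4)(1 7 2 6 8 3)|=6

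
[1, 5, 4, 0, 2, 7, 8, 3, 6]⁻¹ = [3, 0, 4, 7, 2, 1, 8, 5, 6]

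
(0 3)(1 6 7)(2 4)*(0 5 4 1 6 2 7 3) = (1 2)(3 5 4 7 6)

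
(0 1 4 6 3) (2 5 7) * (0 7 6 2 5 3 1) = (1 4 2 3 7 5 6) 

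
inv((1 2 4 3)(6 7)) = (1 3 4 2)(6 7)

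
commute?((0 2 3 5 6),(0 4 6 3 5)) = no:(0 2 3 5 6) * (0 4 6 3 5) = (0 2 5 3)(4 6),(0 4 6 3 5) * (0 2 3 5 6) = (0 4)(2 3 6 5)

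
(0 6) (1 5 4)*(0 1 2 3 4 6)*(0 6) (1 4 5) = (0 6 4 2 3 5) 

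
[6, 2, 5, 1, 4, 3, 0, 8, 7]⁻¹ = [6, 3, 1, 5, 4, 2, 0, 8, 7]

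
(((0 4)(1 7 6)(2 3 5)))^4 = (1 7 6)(2 3 5)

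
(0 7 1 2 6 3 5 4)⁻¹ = (0 4 5 3 6 2 1 7)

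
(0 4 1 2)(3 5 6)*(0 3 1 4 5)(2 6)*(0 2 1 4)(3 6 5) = (0 3 2 6 4)(1 5)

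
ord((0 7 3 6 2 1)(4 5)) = 6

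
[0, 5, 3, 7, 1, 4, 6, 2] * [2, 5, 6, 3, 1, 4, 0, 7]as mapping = [0→2, 1→4, 2→3, 3→7, 4→5, 5→1, 6→0, 7→6]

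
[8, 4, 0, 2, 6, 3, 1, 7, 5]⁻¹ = [2, 6, 3, 5, 1, 8, 4, 7, 0]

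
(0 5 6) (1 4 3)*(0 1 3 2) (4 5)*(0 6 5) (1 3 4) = (0 1) (2 6 3 4) 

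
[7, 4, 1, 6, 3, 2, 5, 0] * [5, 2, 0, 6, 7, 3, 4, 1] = [1, 7, 2, 4, 6, 0, 3, 5]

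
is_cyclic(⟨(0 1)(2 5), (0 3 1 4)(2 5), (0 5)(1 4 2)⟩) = no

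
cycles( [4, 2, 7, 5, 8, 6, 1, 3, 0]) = (0 4 8)(1 2 7 3 5 6)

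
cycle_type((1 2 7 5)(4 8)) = 2.4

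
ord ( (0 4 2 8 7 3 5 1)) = 8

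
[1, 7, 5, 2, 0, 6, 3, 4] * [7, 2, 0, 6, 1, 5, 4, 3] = [2, 3, 5, 0, 7, 4, 6, 1]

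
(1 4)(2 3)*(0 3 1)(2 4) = (0 3 4)(1 2)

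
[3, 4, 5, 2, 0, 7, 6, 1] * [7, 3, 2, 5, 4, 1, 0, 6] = [5, 4, 1, 2, 7, 6, 0, 3]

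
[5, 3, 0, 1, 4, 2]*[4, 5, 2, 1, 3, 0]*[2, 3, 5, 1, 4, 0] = [2, 3, 4, 0, 1, 5]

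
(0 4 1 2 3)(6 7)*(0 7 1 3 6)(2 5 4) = (0 2 6 1 5 4 3 7)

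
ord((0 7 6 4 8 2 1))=7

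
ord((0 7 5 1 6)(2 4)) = 10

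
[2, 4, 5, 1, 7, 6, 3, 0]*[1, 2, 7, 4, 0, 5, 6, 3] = [7, 0, 5, 2, 3, 6, 4, 1]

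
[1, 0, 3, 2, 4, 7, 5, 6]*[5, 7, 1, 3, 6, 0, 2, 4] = [7, 5, 3, 1, 6, 4, 0, 2]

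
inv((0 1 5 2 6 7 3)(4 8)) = (0 3 7 6 2 5 1)(4 8)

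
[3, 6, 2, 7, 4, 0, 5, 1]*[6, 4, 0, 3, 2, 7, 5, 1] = [3, 5, 0, 1, 2, 6, 7, 4]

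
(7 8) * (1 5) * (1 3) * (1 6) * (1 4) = (1 5 3 6 4) (7 8) 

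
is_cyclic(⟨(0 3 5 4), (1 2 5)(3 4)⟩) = no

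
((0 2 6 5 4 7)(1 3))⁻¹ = (0 7 4 5 6 2)(1 3)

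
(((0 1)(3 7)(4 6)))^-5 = (0 1)(3 7)(4 6)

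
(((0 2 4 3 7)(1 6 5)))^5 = (1 5 6)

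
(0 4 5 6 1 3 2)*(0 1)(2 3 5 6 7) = (0 4 6)(1 5 7 2)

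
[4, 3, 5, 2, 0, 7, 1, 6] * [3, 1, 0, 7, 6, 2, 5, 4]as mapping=[0→6, 1→7, 2→2, 3→0, 4→3, 5→4, 6→1, 7→5]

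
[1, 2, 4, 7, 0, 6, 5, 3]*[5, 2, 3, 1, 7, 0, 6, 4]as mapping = [0→2, 1→3, 2→7, 3→4, 4→5, 5→6, 6→0, 7→1]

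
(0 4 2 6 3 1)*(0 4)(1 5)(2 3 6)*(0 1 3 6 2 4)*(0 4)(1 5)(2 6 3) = (0 5 2)(1 4 3)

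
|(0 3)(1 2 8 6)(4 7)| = 4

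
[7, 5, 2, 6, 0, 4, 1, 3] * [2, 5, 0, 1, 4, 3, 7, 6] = [6, 3, 0, 7, 2, 4, 5, 1]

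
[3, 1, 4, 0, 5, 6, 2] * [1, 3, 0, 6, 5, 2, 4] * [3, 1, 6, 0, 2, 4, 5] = [5, 0, 4, 1, 6, 2, 3]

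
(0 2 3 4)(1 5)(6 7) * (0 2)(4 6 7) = (1 5)(2 3 6 4)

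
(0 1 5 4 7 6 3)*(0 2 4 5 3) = (0 1 3 2 4 7 6) 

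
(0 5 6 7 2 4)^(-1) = (0 4 2 7 6 5)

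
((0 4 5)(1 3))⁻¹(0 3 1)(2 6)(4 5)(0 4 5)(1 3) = (0 5)(1 3 4)(2 6)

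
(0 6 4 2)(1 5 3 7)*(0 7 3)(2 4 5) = (0 6 5)(1 2 7)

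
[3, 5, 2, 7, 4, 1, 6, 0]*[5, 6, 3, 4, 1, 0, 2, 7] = [4, 0, 3, 7, 1, 6, 2, 5]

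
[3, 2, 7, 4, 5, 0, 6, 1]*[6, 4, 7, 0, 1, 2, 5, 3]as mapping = [0→0, 1→7, 2→3, 3→1, 4→2, 5→6, 6→5, 7→4]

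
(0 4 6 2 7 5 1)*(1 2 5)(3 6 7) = (0 4 7 1)(2 3 6 5)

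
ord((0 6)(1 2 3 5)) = 4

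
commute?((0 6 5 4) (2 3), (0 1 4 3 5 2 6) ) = no:(0 6 5 4) (2 3) * (0 1 4 3 5 2 6) = (1 4) (2 5 3 6), (0 1 4 3 5 2 6) * (0 6 5 4) (2 3) = (0 1) (2 5 3 4) 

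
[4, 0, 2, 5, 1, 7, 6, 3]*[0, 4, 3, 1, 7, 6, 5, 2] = [7, 0, 3, 6, 4, 2, 5, 1]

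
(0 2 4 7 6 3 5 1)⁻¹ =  (0 1 5 3 6 7 4 2)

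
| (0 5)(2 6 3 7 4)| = 10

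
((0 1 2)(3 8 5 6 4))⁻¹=(0 2 1)(3 4 6 5 8)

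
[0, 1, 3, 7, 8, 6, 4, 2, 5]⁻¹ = [0, 1, 7, 2, 6, 8, 5, 3, 4]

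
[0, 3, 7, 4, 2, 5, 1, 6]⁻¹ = [0, 6, 4, 1, 3, 5, 7, 2]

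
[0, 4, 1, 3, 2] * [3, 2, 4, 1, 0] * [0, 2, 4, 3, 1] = [3, 0, 4, 2, 1]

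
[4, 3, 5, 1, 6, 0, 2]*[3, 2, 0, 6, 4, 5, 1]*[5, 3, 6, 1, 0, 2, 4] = [0, 4, 2, 6, 3, 1, 5]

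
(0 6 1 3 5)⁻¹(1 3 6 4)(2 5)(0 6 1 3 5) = (0 2)(1 4 3 5)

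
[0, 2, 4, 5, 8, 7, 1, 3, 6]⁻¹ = [0, 6, 1, 7, 2, 3, 8, 5, 4]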